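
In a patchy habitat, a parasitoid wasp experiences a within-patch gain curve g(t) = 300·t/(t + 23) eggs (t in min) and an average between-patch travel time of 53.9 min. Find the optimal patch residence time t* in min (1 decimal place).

Optimal t* satisfies g'(t*) = g(t*)/(T + t*).
g'(t) = 300·23/(t + 23)². Setting 300·23/(t+23)² = 300t/[(t+23)(53.9+t)] gives 23(53.9+t) = t(t+23), so t² = 23×53.9 = 1240.
t* = √1240 = 35.21 min.

35.2 min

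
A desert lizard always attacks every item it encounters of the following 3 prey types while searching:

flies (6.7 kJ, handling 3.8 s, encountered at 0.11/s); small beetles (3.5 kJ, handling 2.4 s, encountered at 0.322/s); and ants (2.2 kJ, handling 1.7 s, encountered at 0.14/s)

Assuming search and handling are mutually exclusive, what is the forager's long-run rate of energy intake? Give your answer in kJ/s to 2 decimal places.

0.89 kJ/s

Energy encountered per unit search time: 0.11×6.7 + 0.322×3.5 + 0.14×2.2 = 2.172 kJ/s.
Handling time per unit search time: 0.11×3.8 + 0.322×2.4 + 0.14×1.7 = 1.429.
Rate = 2.172/(1 + 1.429) = 0.8943 kJ/s.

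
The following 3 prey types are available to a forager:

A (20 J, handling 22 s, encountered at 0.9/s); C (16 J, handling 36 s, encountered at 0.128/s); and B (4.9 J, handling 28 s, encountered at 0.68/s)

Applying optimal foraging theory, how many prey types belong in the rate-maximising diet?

Rank by E/h (J/s): A 0.909, C 0.444, B 0.175. Include each in turn until the next type's E/h falls below the running intake rate.
Rate on top 1: 0.8654. C: 0.444 < 0.8654 → exclude; stop.
Optimal diet: A — 1 of 3 types.

1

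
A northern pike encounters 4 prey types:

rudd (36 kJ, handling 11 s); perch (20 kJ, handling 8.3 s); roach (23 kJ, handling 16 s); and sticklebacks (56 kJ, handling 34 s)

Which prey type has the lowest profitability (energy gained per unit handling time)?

roach

In descending order of E/h:
rudd: 36/11 = 3.27 kJ/s
perch: 20/8.3 = 2.41 kJ/s
sticklebacks: 56/34 = 1.65 kJ/s
roach: 23/16 = 1.44 kJ/s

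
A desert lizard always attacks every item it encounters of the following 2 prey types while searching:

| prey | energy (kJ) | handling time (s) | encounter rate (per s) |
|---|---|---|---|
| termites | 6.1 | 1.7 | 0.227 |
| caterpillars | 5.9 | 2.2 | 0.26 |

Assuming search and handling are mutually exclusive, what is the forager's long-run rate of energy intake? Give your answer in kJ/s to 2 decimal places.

Energy encountered per unit search time: 0.227×6.1 + 0.26×5.9 = 2.919 kJ/s.
Handling time per unit search time: 0.227×1.7 + 0.26×2.2 = 0.9579.
Rate = 2.919/(1 + 0.9579) = 1.491 kJ/s.

1.49 kJ/s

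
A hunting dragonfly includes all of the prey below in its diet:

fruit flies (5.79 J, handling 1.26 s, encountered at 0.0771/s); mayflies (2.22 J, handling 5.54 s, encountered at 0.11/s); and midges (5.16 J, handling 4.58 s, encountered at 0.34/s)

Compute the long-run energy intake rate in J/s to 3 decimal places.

0.749 J/s

Energy encountered per unit search time: 0.0771×5.79 + 0.11×2.22 + 0.34×5.16 = 2.445 J/s.
Handling time per unit search time: 0.0771×1.26 + 0.11×5.54 + 0.34×4.58 = 2.264.
Rate = 2.445/(1 + 2.264) = 0.7491 J/s.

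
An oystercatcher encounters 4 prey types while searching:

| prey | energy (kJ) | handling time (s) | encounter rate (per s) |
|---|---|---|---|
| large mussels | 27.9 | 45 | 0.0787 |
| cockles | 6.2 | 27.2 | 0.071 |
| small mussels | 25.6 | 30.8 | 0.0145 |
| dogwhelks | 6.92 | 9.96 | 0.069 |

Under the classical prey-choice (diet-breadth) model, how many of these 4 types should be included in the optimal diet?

Profitabilities (E/h, kJ/s): small mussels 0.831, dogwhelks 0.695, large mussels 0.62, cockles 0.228. Add prey in this order while the next type's profitability exceeds the intake rate on those already taken.
Rate on top 1: 0.2566. dogwhelks: 0.695 > 0.2566 → include.
Rate on top 2: 0.3977. large mussels: 0.62 > 0.3977 → include.
Rate on top 3: 0.5364. cockles: 0.228 < 0.5364 → exclude; stop.
Optimal diet: small mussels, dogwhelks, large mussels — 3 of 4 types.

3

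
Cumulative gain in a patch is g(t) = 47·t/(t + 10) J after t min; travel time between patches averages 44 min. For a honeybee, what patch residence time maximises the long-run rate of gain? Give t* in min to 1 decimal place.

By the marginal value theorem, leave when the instantaneous gain rate g'(t) equals the habitat-wide average g(t)/(T + t).
g'(t) = 47·10/(t + 10)². Setting 47·10/(t+10)² = 47t/[(t+10)(44+t)] gives 10(44+t) = t(t+10), so t² = 10×44 = 440.
t* = √440 = 20.98 min.

21.0 min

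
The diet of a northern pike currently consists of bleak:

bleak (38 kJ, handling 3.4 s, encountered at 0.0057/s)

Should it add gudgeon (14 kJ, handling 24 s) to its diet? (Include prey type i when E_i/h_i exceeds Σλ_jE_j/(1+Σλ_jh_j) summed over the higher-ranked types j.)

On bleak alone, R = ΣλE/(1+Σλh) = 0.2166/1.019 = 0.2125 kJ/s.
gudgeon: E/h = 14/24 = 0.5833 kJ/s.
Since 0.5833 > R, including gudgeon increases the long-run rate.

Yes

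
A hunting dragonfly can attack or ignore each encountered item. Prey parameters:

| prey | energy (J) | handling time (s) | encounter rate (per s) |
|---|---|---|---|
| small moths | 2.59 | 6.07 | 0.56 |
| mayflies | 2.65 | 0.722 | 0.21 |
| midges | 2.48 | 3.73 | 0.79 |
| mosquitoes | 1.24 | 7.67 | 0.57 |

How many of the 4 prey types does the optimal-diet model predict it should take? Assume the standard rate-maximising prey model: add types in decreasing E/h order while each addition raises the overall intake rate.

2

E/h in descending order: mayflies 3.67, midges 0.665, small moths 0.427, mosquitoes 0.162 J/s. The optimal diet is the largest prefix of this list for which every included type satisfies E_i/h_i > R on the types above it.
Rate on top 1: 0.4832. midges: 0.665 > 0.4832 → include.
Rate on top 2: 0.6138. small moths: 0.427 < 0.6138 → exclude; stop.
Optimal diet: mayflies, midges — 2 of 4 types.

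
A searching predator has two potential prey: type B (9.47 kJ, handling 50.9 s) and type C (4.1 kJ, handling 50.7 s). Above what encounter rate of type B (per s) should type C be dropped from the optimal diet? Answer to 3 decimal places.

0.015 per s

At the threshold, the rate on type B alone equals the profitability of type C: λ·9.47/(1 + λ·50.9) = 4.1/50.7 = 0.08087.
Rearranging, λ(9.47 − 0.08087×50.9) = 0.08087, so λ = 0.08087/5.354 = 0.0151 per s.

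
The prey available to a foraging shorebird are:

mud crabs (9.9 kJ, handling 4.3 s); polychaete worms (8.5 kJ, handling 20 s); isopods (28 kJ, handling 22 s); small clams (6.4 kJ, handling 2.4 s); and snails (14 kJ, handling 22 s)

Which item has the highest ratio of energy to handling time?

In descending order of E/h:
small clams: 6.4/2.4 = 2.67 kJ/s
mud crabs: 9.9/4.3 = 2.3 kJ/s
isopods: 28/22 = 1.27 kJ/s
snails: 14/22 = 0.636 kJ/s
polychaete worms: 8.5/20 = 0.425 kJ/s

small clams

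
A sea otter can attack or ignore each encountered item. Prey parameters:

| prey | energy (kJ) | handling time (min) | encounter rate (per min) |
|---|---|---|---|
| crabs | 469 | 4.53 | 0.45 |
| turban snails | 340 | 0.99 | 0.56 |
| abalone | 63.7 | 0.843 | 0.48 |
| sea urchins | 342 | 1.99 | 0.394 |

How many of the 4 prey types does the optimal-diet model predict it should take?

2

Profitabilities (E/h, kJ/min): turban snails 343, sea urchins 172, crabs 104, abalone 75.6. Add prey in this order while the next type's profitability exceeds the intake rate on those already taken.
Rate on top 1: 122.5. sea urchins: 172 > 122.5 → include.
Rate on top 2: 139. crabs: 104 < 139 → exclude; stop.
Optimal diet: turban snails, sea urchins — 2 of 4 types.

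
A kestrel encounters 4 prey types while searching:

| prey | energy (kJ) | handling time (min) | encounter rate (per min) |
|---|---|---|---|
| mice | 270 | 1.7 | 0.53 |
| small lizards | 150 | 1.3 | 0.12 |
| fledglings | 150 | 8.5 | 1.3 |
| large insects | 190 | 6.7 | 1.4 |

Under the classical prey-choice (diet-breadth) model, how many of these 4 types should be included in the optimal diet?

Profitabilities (E/h, kJ/min): mice 159, small lizards 115, large insects 28.4, fledglings 17.6. Add prey in this order while the next type's profitability exceeds the intake rate on those already taken.
Rate on top 1: 75.28. small lizards: 115 > 75.28 → include.
Rate on top 2: 78.32. large insects: 28.4 < 78.32 → exclude; stop.
Optimal diet: mice, small lizards — 2 of 4 types.

2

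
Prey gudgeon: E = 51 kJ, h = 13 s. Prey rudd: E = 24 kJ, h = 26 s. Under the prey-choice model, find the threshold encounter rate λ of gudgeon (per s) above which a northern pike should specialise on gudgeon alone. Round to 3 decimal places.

0.024 per s

At the threshold, the rate on gudgeon alone equals the profitability of rudd: λ·51/(1 + λ·13) = 24/26 = 0.9231.
Rearranging, λ(51 − 0.9231×13) = 0.9231, so λ = 0.9231/39 = 0.02367 per s.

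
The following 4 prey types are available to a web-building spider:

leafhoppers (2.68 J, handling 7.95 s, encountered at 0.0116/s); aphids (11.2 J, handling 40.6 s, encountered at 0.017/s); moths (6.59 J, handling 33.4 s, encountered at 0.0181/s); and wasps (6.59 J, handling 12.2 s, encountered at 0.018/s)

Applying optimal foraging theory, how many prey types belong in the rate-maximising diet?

Rank by E/h (J/s): wasps 0.54, leafhoppers 0.337, aphids 0.276, moths 0.197. Include each in turn until the next type's E/h falls below the running intake rate.
Rate on top 1: 0.09726. leafhoppers: 0.337 > 0.09726 → include.
Rate on top 2: 0.1141. aphids: 0.276 > 0.1141 → include.
Rate on top 3: 0.1699. moths: 0.197 > 0.1699 → include.
Optimal diet: wasps, leafhoppers, aphids, moths — 4 of 4 types.

4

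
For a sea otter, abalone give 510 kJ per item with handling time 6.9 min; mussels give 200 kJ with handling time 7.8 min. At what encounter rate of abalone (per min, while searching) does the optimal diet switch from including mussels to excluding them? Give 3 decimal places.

The zero-one rule: include mussels iff E₂/h₂ > λE₁/(1+λh₁). Equality gives the switch point.
λE₁h₂ = E₂ + λE₂h₁ ⇒ λ = E₂/(E₁h₂ − E₂h₁) = 200/(3978 − 1380) = 0.07698 per min.

0.077 per min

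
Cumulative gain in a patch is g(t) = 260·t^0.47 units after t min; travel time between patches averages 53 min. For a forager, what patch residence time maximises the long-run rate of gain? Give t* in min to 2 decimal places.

47.00 min

Maximise g(t)/(T+t): set derivative to zero → g'(t)(T+t) = g(t).
g'(t) = 0.47·260·t^-0.53. Setting 0.47·260·t^-0.53 = 260·t^0.47/(53+t) gives 0.47(53+t) = t, so 0.53·t = 0.47×53.
t* = 0.47×53/0.53 = 47 min.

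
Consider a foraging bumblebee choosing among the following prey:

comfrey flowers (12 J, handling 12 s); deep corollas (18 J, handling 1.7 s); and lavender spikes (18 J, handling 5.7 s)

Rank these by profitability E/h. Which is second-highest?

Profitability E/h (J/s): comfrey flowers = 12/12 = 1, deep corollas = 18/1.7 = 10.6, lavender spikes = 18/5.7 = 3.16.
Ranked: deep corollas > lavender spikes > comfrey flowers.

lavender spikes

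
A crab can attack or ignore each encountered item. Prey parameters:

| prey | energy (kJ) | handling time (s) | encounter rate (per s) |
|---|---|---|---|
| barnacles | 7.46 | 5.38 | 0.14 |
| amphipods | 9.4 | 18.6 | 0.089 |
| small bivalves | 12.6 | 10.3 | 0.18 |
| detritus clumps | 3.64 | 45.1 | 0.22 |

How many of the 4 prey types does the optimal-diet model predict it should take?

Rank by E/h (kJ/s): barnacles 1.39, small bivalves 1.22, amphipods 0.505, detritus clumps 0.0807. Include each in turn until the next type's E/h falls below the running intake rate.
Rate on top 1: 0.5957. small bivalves: 1.22 > 0.5957 → include.
Rate on top 2: 0.9183. amphipods: 0.505 < 0.9183 → exclude; stop.
Optimal diet: barnacles, small bivalves — 2 of 4 types.

2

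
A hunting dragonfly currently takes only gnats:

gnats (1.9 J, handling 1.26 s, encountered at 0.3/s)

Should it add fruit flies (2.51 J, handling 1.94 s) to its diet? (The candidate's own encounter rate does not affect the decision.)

Yes

Current rate: (0.3×1.9)/(1 + 0.3×1.26) = 0.4136 J/s.
fruit flies: E/h = 2.51/1.94 = 1.294 J/s.
1.294 > 0.4136, so adding fruit flies raises the average — include it.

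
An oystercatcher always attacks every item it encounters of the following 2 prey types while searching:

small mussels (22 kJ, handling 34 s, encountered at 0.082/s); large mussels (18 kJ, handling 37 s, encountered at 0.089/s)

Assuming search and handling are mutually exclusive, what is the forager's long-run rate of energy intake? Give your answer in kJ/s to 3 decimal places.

R = (0.082×22 + 0.089×18) / (1 + 0.082×34 + 0.089×37) = 3.406/7.081 = 0.481 kJ/s.

0.481 kJ/s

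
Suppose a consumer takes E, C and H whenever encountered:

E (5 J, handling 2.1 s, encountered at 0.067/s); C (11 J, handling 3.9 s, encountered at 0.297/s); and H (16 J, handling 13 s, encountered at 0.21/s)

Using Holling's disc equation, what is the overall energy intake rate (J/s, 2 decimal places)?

1.38 J/s

R = (0.067×5 + 0.297×11 + 0.21×16) / (1 + 0.067×2.1 + 0.297×3.9 + 0.21×13) = 6.962/5.029 = 1.384 J/s.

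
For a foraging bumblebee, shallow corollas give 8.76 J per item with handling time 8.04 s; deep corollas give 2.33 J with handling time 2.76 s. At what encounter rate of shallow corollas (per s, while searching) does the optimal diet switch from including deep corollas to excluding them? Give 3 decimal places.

Drop deep corollas once their profitability E₂/h₂ falls below the rate achievable on shallow corollas alone: E₂/h₂ = λE₁/(1 + λh₁).
Solve for λ: λE₁h₂ = E₂(1 + λh₁) → λ(E₁h₂ − E₂h₁) = E₂ → λ = E₂/(E₁h₂ − E₂h₁).
λ = 2.33/(8.76×2.76 − 2.33×8.04) = 2.33/5.444 = 0.428 per s.

0.428 per s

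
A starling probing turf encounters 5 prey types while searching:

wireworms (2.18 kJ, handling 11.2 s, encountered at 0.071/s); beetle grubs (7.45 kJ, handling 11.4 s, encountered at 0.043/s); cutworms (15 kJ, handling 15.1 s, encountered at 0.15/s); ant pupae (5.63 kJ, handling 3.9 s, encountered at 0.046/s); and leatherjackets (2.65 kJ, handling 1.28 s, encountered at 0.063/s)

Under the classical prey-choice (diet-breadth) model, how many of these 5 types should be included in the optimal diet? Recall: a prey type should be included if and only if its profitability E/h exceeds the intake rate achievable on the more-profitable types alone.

3

Rank by E/h (kJ/s): leatherjackets 2.07, ant pupae 1.44, cutworms 0.993, beetle grubs 0.654, wireworms 0.195. Include each in turn until the next type's E/h falls below the running intake rate.
Rate on top 1: 0.1545. ant pupae: 1.44 > 0.1545 → include.
Rate on top 2: 0.338. cutworms: 0.993 > 0.338 → include.
Rate on top 3: 0.7591. beetle grubs: 0.654 < 0.7591 → exclude; stop.
Optimal diet: leatherjackets, ant pupae, cutworms — 3 of 5 types.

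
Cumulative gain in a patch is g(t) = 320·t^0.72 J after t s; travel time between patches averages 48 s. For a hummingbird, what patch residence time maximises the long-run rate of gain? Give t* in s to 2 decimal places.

Optimal t* satisfies g'(t*) = g(t*)/(T + t*).
g'(t) = 0.72·320·t^-0.28. Setting 0.72·320·t^-0.28 = 320·t^0.72/(48+t) gives 0.72(48+t) = t, so 0.28·t = 0.72×48.
t* = 0.72×48/0.28 = 123.4 s.

123.43 s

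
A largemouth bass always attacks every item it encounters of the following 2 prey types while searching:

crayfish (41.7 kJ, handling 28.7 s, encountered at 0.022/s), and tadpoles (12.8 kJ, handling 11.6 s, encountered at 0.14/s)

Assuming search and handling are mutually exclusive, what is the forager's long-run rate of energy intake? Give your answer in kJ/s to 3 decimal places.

R = Σλ_iE_i / (1 + Σλ_ih_i)
Numerator: 0.022×41.7 + 0.14×12.8 = 2.709
Denominator: 1 + 0.022×28.7 + 0.14×11.6 = 3.255
R = 2.709/3.255 = 0.8323 kJ/s

0.832 kJ/s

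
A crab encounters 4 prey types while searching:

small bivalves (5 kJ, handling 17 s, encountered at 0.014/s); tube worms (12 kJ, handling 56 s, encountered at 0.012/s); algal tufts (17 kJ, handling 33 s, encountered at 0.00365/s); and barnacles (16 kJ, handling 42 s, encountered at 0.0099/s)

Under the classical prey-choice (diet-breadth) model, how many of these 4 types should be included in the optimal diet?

Rank by E/h (kJ/s): algal tufts 0.515, barnacles 0.381, small bivalves 0.294, tube worms 0.214. Include each in turn until the next type's E/h falls below the running intake rate.
Rate on top 1: 0.05538. barnacles: 0.381 > 0.05538 → include.
Rate on top 2: 0.1435. small bivalves: 0.294 > 0.1435 → include.
Rate on top 3: 0.1637. tube worms: 0.214 > 0.1637 → include.
Optimal diet: algal tufts, barnacles, small bivalves, tube worms — 4 of 4 types.

4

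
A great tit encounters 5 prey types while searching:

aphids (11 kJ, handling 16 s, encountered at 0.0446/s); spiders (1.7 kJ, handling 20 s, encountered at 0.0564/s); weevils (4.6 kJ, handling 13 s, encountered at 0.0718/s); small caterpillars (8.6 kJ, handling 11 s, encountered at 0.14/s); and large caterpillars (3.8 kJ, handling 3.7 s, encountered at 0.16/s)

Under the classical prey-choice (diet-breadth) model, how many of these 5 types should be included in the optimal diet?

Rank by E/h (kJ/s): large caterpillars 1.03, small caterpillars 0.782, aphids 0.688, weevils 0.354, spiders 0.085. Include each in turn until the next type's E/h falls below the running intake rate.
Rate on top 1: 0.3819. small caterpillars: 0.782 > 0.3819 → include.
Rate on top 2: 0.5785. aphids: 0.688 > 0.5785 → include.
Rate on top 3: 0.5988. weevils: 0.354 < 0.5988 → exclude; stop.
Optimal diet: large caterpillars, small caterpillars, aphids — 3 of 5 types.

3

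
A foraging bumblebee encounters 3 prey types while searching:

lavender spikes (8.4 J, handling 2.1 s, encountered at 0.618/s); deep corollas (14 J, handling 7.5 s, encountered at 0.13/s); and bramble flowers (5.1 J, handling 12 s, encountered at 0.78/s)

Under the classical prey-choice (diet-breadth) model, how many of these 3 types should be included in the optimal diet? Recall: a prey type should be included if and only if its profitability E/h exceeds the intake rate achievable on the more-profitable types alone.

Rank by E/h (J/s): lavender spikes 4, deep corollas 1.87, bramble flowers 0.425. Include each in turn until the next type's E/h falls below the running intake rate.
Rate on top 1: 2.259. deep corollas: 1.87 < 2.259 → exclude; stop.
Optimal diet: lavender spikes — 1 of 3 types.

1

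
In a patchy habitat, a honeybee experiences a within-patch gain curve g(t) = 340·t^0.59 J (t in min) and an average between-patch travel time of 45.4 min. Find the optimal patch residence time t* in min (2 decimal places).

By the marginal value theorem, leave when the instantaneous gain rate g'(t) equals the habitat-wide average g(t)/(T + t).
g'(t) = 0.59·340·t^-0.41. Setting 0.59·340·t^-0.41 = 340·t^0.59/(45.4+t) gives 0.59(45.4+t) = t, so 0.41·t = 0.59×45.4.
t* = 0.59×45.4/0.41 = 65.33 min.

65.33 min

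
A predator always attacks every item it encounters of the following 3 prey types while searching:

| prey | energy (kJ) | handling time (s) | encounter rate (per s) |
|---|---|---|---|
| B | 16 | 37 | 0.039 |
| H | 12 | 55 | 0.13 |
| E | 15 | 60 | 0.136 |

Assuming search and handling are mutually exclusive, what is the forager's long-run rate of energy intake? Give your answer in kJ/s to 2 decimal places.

R = (0.039×16 + 0.13×12 + 0.136×15) / (1 + 0.039×37 + 0.13×55 + 0.136×60) = 4.224/17.75 = 0.2379 kJ/s.

0.24 kJ/s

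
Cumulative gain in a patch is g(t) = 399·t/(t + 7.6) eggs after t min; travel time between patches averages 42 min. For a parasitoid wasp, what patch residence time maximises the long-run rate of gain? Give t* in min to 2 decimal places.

17.87 min

Optimal t* satisfies g'(t*) = g(t*)/(T + t*).
g'(t) = 399·7.6/(t + 7.6)². Setting 399·7.6/(t+7.6)² = 399t/[(t+7.6)(42+t)] gives 7.6(42+t) = t(t+7.6), so t² = 7.6×42 = 319.2.
t* = √319.2 = 17.87 min.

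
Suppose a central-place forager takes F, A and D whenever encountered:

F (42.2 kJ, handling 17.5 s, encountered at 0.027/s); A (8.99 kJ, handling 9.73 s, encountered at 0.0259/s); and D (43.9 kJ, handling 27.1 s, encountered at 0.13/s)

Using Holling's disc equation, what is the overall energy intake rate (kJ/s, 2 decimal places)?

1.35 kJ/s

R = Σλ_iE_i / (1 + Σλ_ih_i)
Numerator: 0.027×42.2 + 0.0259×8.99 + 0.13×43.9 = 7.079
Denominator: 1 + 0.027×17.5 + 0.0259×9.73 + 0.13×27.1 = 5.248
R = 7.079/5.248 = 1.349 kJ/s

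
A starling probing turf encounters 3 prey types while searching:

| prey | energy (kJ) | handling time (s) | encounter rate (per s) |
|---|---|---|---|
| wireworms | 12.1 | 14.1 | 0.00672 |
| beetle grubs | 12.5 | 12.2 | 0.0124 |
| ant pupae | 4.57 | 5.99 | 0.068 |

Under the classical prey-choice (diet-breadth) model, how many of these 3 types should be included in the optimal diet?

3

Profitabilities (E/h, kJ/s): beetle grubs 1.02, wireworms 0.858, ant pupae 0.763. Add prey in this order while the next type's profitability exceeds the intake rate on those already taken.
Rate on top 1: 0.1346. wireworms: 0.858 > 0.1346 → include.
Rate on top 2: 0.1897. ant pupae: 0.763 > 0.1897 → include.
Optimal diet: beetle grubs, wireworms, ant pupae — 3 of 3 types.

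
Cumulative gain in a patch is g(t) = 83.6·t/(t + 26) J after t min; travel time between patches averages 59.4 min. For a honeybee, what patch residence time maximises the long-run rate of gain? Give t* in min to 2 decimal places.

39.30 min

Maximise g(t)/(T+t): set derivative to zero → g'(t)(T+t) = g(t).
g'(t) = 83.6·26/(t + 26)². Setting 83.6·26/(t+26)² = 83.6t/[(t+26)(59.4+t)] gives 26(59.4+t) = t(t+26), so t² = 26×59.4 = 1544.
t* = √1544 = 39.3 min.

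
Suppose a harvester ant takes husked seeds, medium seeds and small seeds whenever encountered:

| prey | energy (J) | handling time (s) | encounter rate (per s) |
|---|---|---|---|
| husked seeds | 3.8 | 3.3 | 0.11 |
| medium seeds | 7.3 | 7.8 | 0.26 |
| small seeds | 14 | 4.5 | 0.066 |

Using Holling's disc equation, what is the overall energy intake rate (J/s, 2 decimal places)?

R = (0.11×3.8 + 0.26×7.3 + 0.066×14) / (1 + 0.11×3.3 + 0.26×7.8 + 0.066×4.5) = 3.24/3.688 = 0.8785 J/s.

0.88 J/s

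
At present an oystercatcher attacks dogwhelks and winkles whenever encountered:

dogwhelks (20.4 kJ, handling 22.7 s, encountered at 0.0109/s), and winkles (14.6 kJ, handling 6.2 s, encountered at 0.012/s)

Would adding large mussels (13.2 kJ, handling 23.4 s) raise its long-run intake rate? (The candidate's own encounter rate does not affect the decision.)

Current rate: (0.0109×20.4 + 0.012×14.6)/(1 + 0.0109×22.7 + 0.012×6.2) = 0.3008 kJ/s.
Profitability of large mussels: 13.2/23.4 = 0.5641 kJ/s.
0.5641 > 0.3008, so adding large mussels raises the average — include it.

Yes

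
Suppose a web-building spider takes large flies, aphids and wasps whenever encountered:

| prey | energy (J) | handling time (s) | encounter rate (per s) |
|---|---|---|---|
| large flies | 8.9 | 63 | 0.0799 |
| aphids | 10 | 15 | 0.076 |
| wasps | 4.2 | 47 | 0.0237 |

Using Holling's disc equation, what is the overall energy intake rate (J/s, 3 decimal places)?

Energy encountered per unit search time: 0.0799×8.9 + 0.076×10 + 0.0237×4.2 = 1.571 J/s.
Handling time per unit search time: 0.0799×63 + 0.076×15 + 0.0237×47 = 7.288.
Rate = 1.571/(1 + 7.288) = 0.1895 J/s.

0.190 J/s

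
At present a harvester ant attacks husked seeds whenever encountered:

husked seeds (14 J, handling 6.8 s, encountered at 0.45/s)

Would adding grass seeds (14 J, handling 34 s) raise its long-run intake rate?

Intake rate on the current diet: R = (0.45×14) / (1 + 0.45×6.8) = 6.3/4.06 = 1.552 J/s.
grass seeds: E/h = 14/34 = 0.4118 J/s.
0.4118 < 1.552, so adding grass seeds would lower the average — exclude it.

No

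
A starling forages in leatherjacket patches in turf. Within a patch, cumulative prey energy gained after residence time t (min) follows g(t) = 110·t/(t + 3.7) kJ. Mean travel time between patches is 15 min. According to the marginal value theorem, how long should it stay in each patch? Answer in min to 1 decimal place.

7.4 min

Optimal t* satisfies g'(t*) = g(t*)/(T + t*).
g'(t) = 110·3.7/(t + 3.7)². Setting 110·3.7/(t+3.7)² = 110t/[(t+3.7)(15+t)] gives 3.7(15+t) = t(t+3.7), so t² = 3.7×15 = 55.5.
t* = √55.5 = 7.45 min.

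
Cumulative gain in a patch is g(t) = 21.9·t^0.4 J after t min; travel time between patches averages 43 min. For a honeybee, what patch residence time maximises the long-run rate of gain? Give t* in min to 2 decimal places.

28.67 min

Optimal t* satisfies g'(t*) = g(t*)/(T + t*).
g'(t) = 0.4·21.9·t^-0.6. Setting 0.4·21.9·t^-0.6 = 21.9·t^0.4/(43+t) gives 0.4(43+t) = t, so 0.60·t = 0.4×43.
t* = 0.4×43/0.60 = 28.67 min.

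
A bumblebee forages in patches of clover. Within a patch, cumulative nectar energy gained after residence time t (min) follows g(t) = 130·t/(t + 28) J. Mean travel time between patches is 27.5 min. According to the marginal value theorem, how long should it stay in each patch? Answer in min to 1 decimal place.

Maximise g(t)/(T+t): set derivative to zero → g'(t)(T+t) = g(t).
g'(t) = 130·28/(t + 28)². Setting 130·28/(t+28)² = 130t/[(t+28)(27.5+t)] gives 28(27.5+t) = t(t+28), so t² = 28×27.5 = 770.
t* = √770 = 27.75 min.

27.7 min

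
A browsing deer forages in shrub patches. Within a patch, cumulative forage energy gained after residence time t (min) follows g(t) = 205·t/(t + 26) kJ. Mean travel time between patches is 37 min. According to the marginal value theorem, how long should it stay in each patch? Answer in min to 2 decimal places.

Optimal t* satisfies g'(t*) = g(t*)/(T + t*).
g'(t) = 205·26/(t + 26)². Setting 205·26/(t+26)² = 205t/[(t+26)(37+t)] gives 26(37+t) = t(t+26), so t² = 26×37 = 962.
t* = √962 = 31.02 min.

31.02 min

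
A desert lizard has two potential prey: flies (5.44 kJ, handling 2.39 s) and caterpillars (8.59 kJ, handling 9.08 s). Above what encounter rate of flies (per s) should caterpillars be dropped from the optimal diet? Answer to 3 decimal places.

0.298 per s

At the threshold, the rate on flies alone equals the profitability of caterpillars: λ·5.44/(1 + λ·2.39) = 8.59/9.08 = 0.946.
Rearranging, λ(5.44 − 0.946×2.39) = 0.946, so λ = 0.946/3.179 = 0.2976 per s.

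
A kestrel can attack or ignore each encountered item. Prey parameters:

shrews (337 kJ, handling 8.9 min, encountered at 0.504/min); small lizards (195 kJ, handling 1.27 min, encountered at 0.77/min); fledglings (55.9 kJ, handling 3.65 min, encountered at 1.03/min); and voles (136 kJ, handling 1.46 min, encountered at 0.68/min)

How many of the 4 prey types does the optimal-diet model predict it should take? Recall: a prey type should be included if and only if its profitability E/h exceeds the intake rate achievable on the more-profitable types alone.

Profitabilities (E/h, kJ/min): small lizards 154, voles 93.2, shrews 37.9, fledglings 15.3. Add prey in this order while the next type's profitability exceeds the intake rate on those already taken.
Rate on top 1: 75.91. voles: 93.2 > 75.91 → include.
Rate on top 2: 81.67. shrews: 37.9 < 81.67 → exclude; stop.
Optimal diet: small lizards, voles — 2 of 4 types.

2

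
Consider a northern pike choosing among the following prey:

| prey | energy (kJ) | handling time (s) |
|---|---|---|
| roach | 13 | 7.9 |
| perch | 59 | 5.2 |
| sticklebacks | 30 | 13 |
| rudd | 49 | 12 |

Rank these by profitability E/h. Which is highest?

perch

In descending order of E/h:
perch: 59/5.2 = 11.3 kJ/s
rudd: 49/12 = 4.08 kJ/s
sticklebacks: 30/13 = 2.31 kJ/s
roach: 13/7.9 = 1.65 kJ/s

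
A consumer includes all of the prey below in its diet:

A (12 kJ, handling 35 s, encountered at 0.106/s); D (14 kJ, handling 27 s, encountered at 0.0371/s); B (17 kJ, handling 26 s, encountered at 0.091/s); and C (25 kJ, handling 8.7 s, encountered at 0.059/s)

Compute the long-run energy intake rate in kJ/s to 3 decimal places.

0.560 kJ/s

R = (0.106×12 + 0.0371×14 + 0.091×17 + 0.059×25) / (1 + 0.106×35 + 0.0371×27 + 0.091×26 + 0.059×8.7) = 4.813/8.591 = 0.5603 kJ/s.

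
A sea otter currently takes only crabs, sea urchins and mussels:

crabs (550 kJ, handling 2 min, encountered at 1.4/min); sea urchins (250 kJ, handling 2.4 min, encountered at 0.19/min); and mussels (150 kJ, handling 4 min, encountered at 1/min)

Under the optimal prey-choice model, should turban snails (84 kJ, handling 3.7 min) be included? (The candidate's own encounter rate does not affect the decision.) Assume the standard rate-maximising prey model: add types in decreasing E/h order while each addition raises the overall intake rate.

No

Intake rate on the current diet: R = (1.4×550 + 0.19×250 + 1×150) / (1 + 1.4×2 + 0.19×2.4 + 1×4) = 967.5/8.256 = 117.2 kJ/min.
Profitability of turban snails: 84/3.7 = 22.7 kJ/min.
22.7 < 117.2, so adding turban snails would lower the average — exclude it.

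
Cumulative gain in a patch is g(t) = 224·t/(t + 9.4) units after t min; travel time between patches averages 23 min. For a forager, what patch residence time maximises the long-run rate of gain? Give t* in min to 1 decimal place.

By the marginal value theorem, leave when the instantaneous gain rate g'(t) equals the habitat-wide average g(t)/(T + t).
g'(t) = 224·9.4/(t + 9.4)². Setting 224·9.4/(t+9.4)² = 224t/[(t+9.4)(23+t)] gives 9.4(23+t) = t(t+9.4), so t² = 9.4×23 = 216.2.
t* = √216.2 = 14.7 min.

14.7 min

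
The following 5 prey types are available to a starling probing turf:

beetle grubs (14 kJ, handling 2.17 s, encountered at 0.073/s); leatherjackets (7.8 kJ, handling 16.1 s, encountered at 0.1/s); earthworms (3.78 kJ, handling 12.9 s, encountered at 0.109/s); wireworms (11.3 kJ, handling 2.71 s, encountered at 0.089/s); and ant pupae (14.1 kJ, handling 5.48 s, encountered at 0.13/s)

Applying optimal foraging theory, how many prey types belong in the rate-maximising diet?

3

Rank by E/h (kJ/s): beetle grubs 6.45, wireworms 4.17, ant pupae 2.57, leatherjackets 0.484, earthworms 0.293. Include each in turn until the next type's E/h falls below the running intake rate.
Rate on top 1: 0.8822. wireworms: 4.17 > 0.8822 → include.
Rate on top 2: 1.449. ant pupae: 2.57 > 1.449 → include.
Rate on top 3: 1.828. leatherjackets: 0.484 < 1.828 → exclude; stop.
Optimal diet: beetle grubs, wireworms, ant pupae — 3 of 5 types.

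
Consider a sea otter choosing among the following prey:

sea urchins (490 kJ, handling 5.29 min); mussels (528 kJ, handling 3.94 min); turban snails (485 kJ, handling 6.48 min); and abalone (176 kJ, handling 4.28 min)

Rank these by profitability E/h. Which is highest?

Profitability E/h (kJ/min): sea urchins = 490/5.29 = 92.6, mussels = 528/3.94 = 134, turban snails = 485/6.48 = 74.8, abalone = 176/4.28 = 41.1.
Ranked: mussels > sea urchins > turban snails > abalone.

mussels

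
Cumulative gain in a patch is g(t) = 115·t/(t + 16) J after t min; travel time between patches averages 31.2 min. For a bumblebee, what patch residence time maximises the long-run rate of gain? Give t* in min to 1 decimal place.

By the marginal value theorem, leave when the instantaneous gain rate g'(t) equals the habitat-wide average g(t)/(T + t).
g'(t) = 115·16/(t + 16)². Setting 115·16/(t+16)² = 115t/[(t+16)(31.2+t)] gives 16(31.2+t) = t(t+16), so t² = 16×31.2 = 499.2.
t* = √499.2 = 22.34 min.

22.3 min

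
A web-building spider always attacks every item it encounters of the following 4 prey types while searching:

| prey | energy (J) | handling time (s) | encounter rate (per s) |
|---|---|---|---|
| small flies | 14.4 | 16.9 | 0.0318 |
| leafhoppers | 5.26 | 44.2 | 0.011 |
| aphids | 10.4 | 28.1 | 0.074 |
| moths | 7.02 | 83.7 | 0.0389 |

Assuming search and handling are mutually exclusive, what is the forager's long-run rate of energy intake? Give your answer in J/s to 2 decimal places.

R = Σλ_iE_i / (1 + Σλ_ih_i)
Numerator: 0.0318×14.4 + 0.011×5.26 + 0.074×10.4 + 0.0389×7.02 = 1.558
Denominator: 1 + 0.0318×16.9 + 0.011×44.2 + 0.074×28.1 + 0.0389×83.7 = 7.359
R = 1.558/7.359 = 0.2118 J/s

0.21 J/s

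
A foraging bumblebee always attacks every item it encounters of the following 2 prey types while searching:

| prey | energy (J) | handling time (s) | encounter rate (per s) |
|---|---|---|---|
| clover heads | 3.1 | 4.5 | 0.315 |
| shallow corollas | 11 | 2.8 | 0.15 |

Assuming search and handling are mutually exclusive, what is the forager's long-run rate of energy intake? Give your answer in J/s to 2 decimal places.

R = (0.315×3.1 + 0.15×11) / (1 + 0.315×4.5 + 0.15×2.8) = 2.627/2.837 = 0.9256 J/s.

0.93 J/s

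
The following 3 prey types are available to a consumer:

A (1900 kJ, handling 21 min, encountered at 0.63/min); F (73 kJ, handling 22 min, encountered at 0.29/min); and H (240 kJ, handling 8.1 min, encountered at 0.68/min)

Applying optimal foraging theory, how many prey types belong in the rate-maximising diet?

Rank by E/h (kJ/min): A 90.5, H 29.6, F 3.32. Include each in turn until the next type's E/h falls below the running intake rate.
Rate on top 1: 84.12. H: 29.6 < 84.12 → exclude; stop.
Optimal diet: A — 1 of 3 types.

1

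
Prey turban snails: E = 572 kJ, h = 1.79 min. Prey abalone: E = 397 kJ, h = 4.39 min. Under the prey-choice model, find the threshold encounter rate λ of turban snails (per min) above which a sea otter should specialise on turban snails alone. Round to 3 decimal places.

At the threshold, the rate on turban snails alone equals the profitability of abalone: λ·572/(1 + λ·1.79) = 397/4.39 = 90.43.
Rearranging, λ(572 − 90.43×1.79) = 90.43, so λ = 90.43/410.1 = 0.2205 per min.

0.221 per min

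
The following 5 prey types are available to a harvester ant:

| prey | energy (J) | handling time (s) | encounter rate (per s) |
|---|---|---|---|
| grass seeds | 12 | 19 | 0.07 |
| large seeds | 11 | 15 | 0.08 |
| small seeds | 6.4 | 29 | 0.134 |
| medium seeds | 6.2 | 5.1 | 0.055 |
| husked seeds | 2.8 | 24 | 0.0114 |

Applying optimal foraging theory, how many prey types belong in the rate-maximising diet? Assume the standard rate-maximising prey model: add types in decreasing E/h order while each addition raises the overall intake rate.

3

Profitabilities (E/h, J/s): medium seeds 1.22, large seeds 0.733, grass seeds 0.632, small seeds 0.221, husked seeds 0.117. Add prey in this order while the next type's profitability exceeds the intake rate on those already taken.
Rate on top 1: 0.2663. large seeds: 0.733 > 0.2663 → include.
Rate on top 2: 0.4922. grass seeds: 0.632 > 0.4922 → include.
Rate on top 3: 0.5409. small seeds: 0.221 < 0.5409 → exclude; stop.
Optimal diet: medium seeds, large seeds, grass seeds — 3 of 5 types.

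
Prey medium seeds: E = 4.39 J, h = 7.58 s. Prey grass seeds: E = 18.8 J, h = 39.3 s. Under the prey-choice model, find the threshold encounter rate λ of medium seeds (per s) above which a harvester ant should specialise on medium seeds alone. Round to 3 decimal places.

0.626 per s

Drop grass seeds once their profitability E₂/h₂ falls below the rate achievable on medium seeds alone: E₂/h₂ = λE₁/(1 + λh₁).
Solve for λ: λE₁h₂ = E₂(1 + λh₁) → λ(E₁h₂ − E₂h₁) = E₂ → λ = E₂/(E₁h₂ − E₂h₁).
λ = 18.8/(4.39×39.3 − 18.8×7.58) = 18.8/30.02 = 0.6262 per s.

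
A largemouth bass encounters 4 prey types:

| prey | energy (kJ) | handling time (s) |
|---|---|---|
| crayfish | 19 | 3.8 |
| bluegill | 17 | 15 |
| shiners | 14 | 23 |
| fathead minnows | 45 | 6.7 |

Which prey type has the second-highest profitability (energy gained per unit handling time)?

crayfish

Profitability E/h (kJ/s): crayfish = 19/3.8 = 5, bluegill = 17/15 = 1.13, shiners = 14/23 = 0.609, fathead minnows = 45/6.7 = 6.72.
Ranked: fathead minnows > crayfish > bluegill > shiners.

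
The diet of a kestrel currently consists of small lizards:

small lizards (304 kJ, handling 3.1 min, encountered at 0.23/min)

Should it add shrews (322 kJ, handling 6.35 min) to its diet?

Intake rate on the current diet: R = (0.23×304) / (1 + 0.23×3.1) = 69.92/1.713 = 40.82 kJ/min.
shrews: E/h = 322/6.35 = 50.71 kJ/min.
Since 50.71 > R, including shrews increases the long-run rate.

Yes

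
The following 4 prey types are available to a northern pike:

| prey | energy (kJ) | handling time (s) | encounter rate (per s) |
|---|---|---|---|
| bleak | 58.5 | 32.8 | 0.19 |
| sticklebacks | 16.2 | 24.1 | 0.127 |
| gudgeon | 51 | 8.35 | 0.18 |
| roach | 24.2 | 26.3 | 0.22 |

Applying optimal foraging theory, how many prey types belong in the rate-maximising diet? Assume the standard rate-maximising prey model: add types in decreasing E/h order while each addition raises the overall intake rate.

Rank by E/h (kJ/s): gudgeon 6.11, bleak 1.78, roach 0.92, sticklebacks 0.672. Include each in turn until the next type's E/h falls below the running intake rate.
Rate on top 1: 3.668. bleak: 1.78 < 3.668 → exclude; stop.
Optimal diet: gudgeon — 1 of 4 types.

1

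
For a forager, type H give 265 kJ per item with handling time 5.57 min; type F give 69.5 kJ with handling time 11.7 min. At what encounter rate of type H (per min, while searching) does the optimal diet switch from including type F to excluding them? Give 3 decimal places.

Drop type F once their profitability E₂/h₂ falls below the rate achievable on type H alone: E₂/h₂ = λE₁/(1 + λh₁).
Solve for λ: λE₁h₂ = E₂(1 + λh₁) → λ(E₁h₂ − E₂h₁) = E₂ → λ = E₂/(E₁h₂ − E₂h₁).
λ = 69.5/(265×11.7 − 69.5×5.57) = 69.5/2713 = 0.02561 per min.

0.026 per min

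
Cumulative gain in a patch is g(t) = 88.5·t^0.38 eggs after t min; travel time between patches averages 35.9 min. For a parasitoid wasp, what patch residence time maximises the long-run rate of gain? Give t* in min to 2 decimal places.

By the marginal value theorem, leave when the instantaneous gain rate g'(t) equals the habitat-wide average g(t)/(T + t).
g'(t) = 0.38·88.5·t^-0.62. Setting 0.38·88.5·t^-0.62 = 88.5·t^0.38/(35.9+t) gives 0.38(35.9+t) = t, so 0.62·t = 0.38×35.9.
t* = 0.38×35.9/0.62 = 22 min.

22.00 min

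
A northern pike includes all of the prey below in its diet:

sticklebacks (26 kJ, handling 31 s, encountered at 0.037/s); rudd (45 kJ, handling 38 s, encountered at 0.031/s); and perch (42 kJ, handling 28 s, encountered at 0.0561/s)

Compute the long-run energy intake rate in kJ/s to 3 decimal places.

0.963 kJ/s

Energy encountered per unit search time: 0.037×26 + 0.031×45 + 0.0561×42 = 4.713 kJ/s.
Handling time per unit search time: 0.037×31 + 0.031×38 + 0.0561×28 = 3.896.
Rate = 4.713/(1 + 3.896) = 0.9627 kJ/s.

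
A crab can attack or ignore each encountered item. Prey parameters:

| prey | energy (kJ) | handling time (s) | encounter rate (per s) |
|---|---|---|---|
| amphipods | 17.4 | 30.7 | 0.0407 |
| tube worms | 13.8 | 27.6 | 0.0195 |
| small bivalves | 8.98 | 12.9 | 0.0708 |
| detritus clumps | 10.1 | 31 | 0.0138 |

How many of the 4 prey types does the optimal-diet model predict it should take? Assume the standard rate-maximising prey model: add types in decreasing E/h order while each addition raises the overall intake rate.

3

Rank by E/h (kJ/s): small bivalves 0.696, amphipods 0.567, tube worms 0.5, detritus clumps 0.326. Include each in turn until the next type's E/h falls below the running intake rate.
Rate on top 1: 0.3323. amphipods: 0.567 > 0.3323 → include.
Rate on top 2: 0.4249. tube worms: 0.5 > 0.4249 → include.
Rate on top 3: 0.4358. detritus clumps: 0.326 < 0.4358 → exclude; stop.
Optimal diet: small bivalves, amphipods, tube worms — 3 of 4 types.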